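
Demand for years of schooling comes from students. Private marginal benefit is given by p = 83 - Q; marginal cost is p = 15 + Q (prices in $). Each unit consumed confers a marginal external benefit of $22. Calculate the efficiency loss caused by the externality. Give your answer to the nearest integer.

Market equilibrium (private): 15 + Q = 83 - Q → Q_m = 34.0000.
Social marginal benefit = demand + MEB = 105 - Q.
Set SMB = MC: 105 - Q = 15 + Q → Q* = 45.0000.
Height of the DWL triangle at Q_m is SMB(Q_m) − MC(Q_m) = MEB(Q_m) = 22.0000.
DWL = ½ × 11.0000 × 22.0000 = 121.0000.

DWL = $121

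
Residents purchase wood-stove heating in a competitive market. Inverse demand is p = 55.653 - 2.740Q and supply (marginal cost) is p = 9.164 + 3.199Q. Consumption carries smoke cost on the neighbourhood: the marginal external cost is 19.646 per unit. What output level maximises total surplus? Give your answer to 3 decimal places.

Q* = 4.520

Social marginal benefit = demand − MEC = 36.007 - 2.740Q.
Set SMB = MC: 36.007 - 2.740Q = 9.164 + 3.199Q → Q* = 4.5198.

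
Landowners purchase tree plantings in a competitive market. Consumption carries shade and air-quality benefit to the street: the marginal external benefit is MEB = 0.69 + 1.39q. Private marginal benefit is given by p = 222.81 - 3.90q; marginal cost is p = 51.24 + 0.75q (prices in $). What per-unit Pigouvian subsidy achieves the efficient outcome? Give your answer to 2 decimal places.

Social marginal benefit = demand + MEB = 223.50 - 2.51q.
Set SMB = MC: 223.50 - 2.51q = 51.24 + 0.75q → q* = 52.8405.
The Pigouvian subsidy equals MEB at q*: 0.69 + 1.39×52.8405 = 74.1383.

subsidy = $74.14 per unit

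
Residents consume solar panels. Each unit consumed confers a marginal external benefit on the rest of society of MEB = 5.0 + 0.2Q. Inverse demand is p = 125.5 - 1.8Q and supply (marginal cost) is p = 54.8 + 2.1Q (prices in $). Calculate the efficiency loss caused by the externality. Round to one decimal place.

DWL = $10.1

Market equilibrium (private): 54.8 + 2.1Q = 125.5 - 1.8Q → Q_m = 18.1282.
Social marginal benefit = demand + MEB = 130.5 - 1.6Q.
Set SMB = MC: 130.5 - 1.6Q = 54.8 + 2.1Q → Q* = 20.4595.
The loss is the area between SMB and MC from Q* to Q_m; with linear curves that's a triangle of height MEB(Q_m).
DWL = ½ × 2.3313 × 8.6256 = 10.0544.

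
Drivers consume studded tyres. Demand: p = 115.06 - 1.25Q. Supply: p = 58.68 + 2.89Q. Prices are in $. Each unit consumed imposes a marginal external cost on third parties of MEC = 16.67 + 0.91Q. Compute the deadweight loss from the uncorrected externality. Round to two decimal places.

DWL = $83.63

Market equilibrium (private): 58.68 + 2.89Q = 115.06 - 1.25Q → Q_m = 13.6184.
Social marginal benefit = demand − MEC = 98.39 - 2.16Q.
Set SMB = MC: 98.39 - 2.16Q = 58.68 + 2.89Q → Q* = 7.8634.
Height of the DWL triangle at Q_m is MC(Q_m) − SMB(Q_m) = MEC(Q_m) = 29.0627.
DWL = ½ × 5.7550 × 29.0627 = 83.6279.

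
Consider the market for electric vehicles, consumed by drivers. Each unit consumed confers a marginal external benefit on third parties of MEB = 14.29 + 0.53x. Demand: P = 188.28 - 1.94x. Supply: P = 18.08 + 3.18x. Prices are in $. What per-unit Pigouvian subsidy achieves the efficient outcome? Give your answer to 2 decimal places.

Social marginal benefit = demand + MEB = 202.57 - 1.41x.
Set SMB = MC: 202.57 - 1.41x = 18.08 + 3.18x → x* = 40.1939.
The Pigouvian subsidy equals MEB at x*: 14.29 + 0.53×40.1939 = 35.5928.

subsidy = $35.59 per unit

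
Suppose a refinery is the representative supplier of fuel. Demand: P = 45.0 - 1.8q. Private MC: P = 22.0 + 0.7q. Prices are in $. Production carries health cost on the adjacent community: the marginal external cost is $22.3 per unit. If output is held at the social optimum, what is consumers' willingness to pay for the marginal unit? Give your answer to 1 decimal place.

Social marginal cost = private MC + MEC = 44.3 + 0.7q.
Set SMC = demand: 44.3 + 0.7q = 45.0 - 1.8q → q* = 0.2800.
Consumer price on the demand curve at q*: 45.0 − 1.8×0.2800 = 44.4960.

P = $44.5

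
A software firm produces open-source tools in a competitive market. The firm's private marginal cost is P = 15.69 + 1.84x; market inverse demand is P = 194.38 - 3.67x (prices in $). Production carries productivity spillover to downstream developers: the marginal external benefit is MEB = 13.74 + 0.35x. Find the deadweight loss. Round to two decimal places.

Market equilibrium (private): 15.69 + 1.84x = 194.38 - 3.67x → x_m = 32.4301.
Social marginal cost = private MC − MEB = 1.95 + 1.49x.
Set SMC = demand: 1.95 + 1.49x = 194.38 - 3.67x → x* = 37.2926.
Between x* and x_m the wedge demand − SMC runs linearly from 0 to MEB(x_m), so the loss is a triangle.
DWL = ½ × 4.8625 × 25.0905 = 61.0013.

DWL = $61.00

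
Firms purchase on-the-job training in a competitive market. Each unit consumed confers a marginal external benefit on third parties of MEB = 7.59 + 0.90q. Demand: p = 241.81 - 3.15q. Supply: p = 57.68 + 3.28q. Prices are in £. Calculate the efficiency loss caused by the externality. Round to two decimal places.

Market equilibrium (private): 57.68 + 3.28q = 241.81 - 3.15q → q_m = 28.6361.
Social marginal benefit = demand + MEB = 249.40 - 2.25q.
Set SMB = MC: 249.40 - 2.25q = 57.68 + 3.28q → q* = 34.6691.
The loss is the area between SMB and MC from q* to q_m; with linear curves that's a triangle of height MEB(q_m).
DWL = ½ × 6.0330 × 33.3625 = 100.6380.

DWL = £100.64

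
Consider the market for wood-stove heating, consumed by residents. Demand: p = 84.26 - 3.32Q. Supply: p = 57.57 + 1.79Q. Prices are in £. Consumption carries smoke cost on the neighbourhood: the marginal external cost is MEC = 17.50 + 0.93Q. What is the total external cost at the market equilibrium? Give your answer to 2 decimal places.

Market equilibrium (private): 57.57 + 1.79Q = 84.26 - 3.32Q → Q_m = 5.2231.
Total external cost = ∫₀^{Q_m} (17.50 + 0.93Q) dQ = 17.50×5.2231 + ½×0.93×5.2231² = 104.0898.

£104.09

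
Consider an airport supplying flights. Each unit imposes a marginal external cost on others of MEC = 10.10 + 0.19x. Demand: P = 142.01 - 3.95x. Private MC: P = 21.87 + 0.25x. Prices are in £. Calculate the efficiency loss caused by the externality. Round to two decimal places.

DWL = £27.49

Market equilibrium (private): 21.87 + 0.25x = 142.01 - 3.95x → x_m = 28.6048.
Social marginal cost = private MC + MEC = 31.97 + 0.44x.
Set SMC = demand: 31.97 + 0.44x = 142.01 - 3.95x → x* = 25.0661.
Between x* and x_m the wedge SMC − demand runs linearly from 0 to MEC(x_m), so the loss is a triangle.
DWL = ½ × 3.5387 × 15.5349 = 27.4867.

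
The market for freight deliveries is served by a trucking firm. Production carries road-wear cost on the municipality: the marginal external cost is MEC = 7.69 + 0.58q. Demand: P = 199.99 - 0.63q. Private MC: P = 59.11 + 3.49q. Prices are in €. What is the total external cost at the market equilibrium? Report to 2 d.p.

Market equilibrium (private): 59.11 + 3.49q = 199.99 - 0.63q → q_m = 34.1942.
Total external cost = ∫₀^{q_m} (7.69 + 0.58q) dq = 7.69×34.1942 + ½×0.58×34.1942² = 602.0340.

€602.03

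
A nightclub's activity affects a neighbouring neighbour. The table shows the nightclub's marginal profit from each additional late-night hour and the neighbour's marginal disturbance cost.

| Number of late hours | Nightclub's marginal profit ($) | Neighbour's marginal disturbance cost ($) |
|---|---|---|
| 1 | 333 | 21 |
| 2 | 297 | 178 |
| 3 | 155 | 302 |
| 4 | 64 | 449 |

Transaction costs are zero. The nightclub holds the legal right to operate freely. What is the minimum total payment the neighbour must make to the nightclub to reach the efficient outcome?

Left alone the nightclub would choose level 4 (marginal profit stays positive).
Efficient level: k* = 2 (marginal profit ≥ marginal disturbance cost through 2).
The neighbour must at least cover the nightclub's forgone profit from cutting 4→2: 155 + 64 = 219.

$219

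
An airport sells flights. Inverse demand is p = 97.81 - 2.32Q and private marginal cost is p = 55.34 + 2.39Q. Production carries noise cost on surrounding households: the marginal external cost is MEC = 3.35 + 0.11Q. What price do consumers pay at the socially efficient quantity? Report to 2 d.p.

Social marginal cost = private MC + MEC = 58.69 + 2.50Q.
Set SMC = demand: 58.69 + 2.50Q = 97.81 - 2.32Q → Q* = 8.1162.
Consumer price on the demand curve at Q*: 97.81 − 2.32×8.1162 = 78.9804.

P = 78.98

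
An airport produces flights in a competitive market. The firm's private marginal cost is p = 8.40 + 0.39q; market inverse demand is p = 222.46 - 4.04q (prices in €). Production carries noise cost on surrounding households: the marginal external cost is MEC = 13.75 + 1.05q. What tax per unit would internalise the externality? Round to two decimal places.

Social marginal cost = private MC + MEC = 22.15 + 1.44q.
Set SMC = demand: 22.15 + 1.44q = 222.46 - 4.04q → q* = 36.5529.
The Pigouvian tax equals MEC at q*: 13.75 + 1.05×36.5529 = 52.1305.

tax = €52.13 per unit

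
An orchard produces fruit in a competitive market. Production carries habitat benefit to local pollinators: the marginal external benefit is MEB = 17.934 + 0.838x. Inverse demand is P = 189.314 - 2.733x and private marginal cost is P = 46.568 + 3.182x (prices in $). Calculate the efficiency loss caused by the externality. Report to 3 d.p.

DWL = $143.390

Market equilibrium (private): 46.568 + 3.182x = 189.314 - 2.733x → x_m = 24.1329.
Social marginal cost = private MC − MEB = 28.634 + 2.344x.
Set SMC = demand: 28.634 + 2.344x = 189.314 - 2.733x → x* = 31.6486.
The loss is the area between SMC and demand from x* to x_m; with linear curves that's a triangle of height MEB(x_m).
DWL = ½ × 7.5157 × 38.1574 = 143.3898.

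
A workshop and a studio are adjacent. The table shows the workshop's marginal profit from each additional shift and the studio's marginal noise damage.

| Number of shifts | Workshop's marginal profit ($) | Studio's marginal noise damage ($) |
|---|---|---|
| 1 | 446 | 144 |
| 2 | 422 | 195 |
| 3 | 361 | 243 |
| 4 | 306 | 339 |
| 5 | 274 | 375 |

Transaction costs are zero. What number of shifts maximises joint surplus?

3

Bargaining reaches the level where marginal profit last exceeds marginal noise damage.
That holds through level 3 (361 ≥ 243) but not at 4 (306 < 339).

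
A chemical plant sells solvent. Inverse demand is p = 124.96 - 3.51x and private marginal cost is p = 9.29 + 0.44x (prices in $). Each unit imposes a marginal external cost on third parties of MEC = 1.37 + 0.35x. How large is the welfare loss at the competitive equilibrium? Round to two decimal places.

DWL = $15.70

Market equilibrium (private): 9.29 + 0.44x = 124.96 - 3.51x → x_m = 29.2835.
Social marginal cost = private MC + MEC = 10.66 + 0.79x.
Set SMC = demand: 10.66 + 0.79x = 124.96 - 3.51x → x* = 26.5814.
Height of the DWL triangle at x_m is SMC(x_m) − demand(x_m) = MEC(x_m) = 11.6192.
DWL = ½ × 2.7021 × 11.6192 = 15.6981.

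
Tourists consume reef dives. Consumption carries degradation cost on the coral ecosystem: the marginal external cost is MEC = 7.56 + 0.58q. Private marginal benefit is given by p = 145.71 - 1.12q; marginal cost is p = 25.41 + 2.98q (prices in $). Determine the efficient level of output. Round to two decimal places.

q* = 24.09

Social marginal benefit = demand − MEC = 138.15 - 1.70q.
Set SMB = MC: 138.15 - 1.70q = 25.41 + 2.98q → q* = 24.0897.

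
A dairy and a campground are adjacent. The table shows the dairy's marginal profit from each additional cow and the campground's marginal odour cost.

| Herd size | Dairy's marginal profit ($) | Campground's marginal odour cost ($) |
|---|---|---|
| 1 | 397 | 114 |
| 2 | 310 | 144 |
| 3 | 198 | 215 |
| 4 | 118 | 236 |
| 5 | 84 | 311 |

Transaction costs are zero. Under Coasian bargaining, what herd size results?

2

Bargaining reaches the level where marginal profit last exceeds marginal odour cost.
That holds through level 2 (310 ≥ 144) but not at 3 (198 < 215).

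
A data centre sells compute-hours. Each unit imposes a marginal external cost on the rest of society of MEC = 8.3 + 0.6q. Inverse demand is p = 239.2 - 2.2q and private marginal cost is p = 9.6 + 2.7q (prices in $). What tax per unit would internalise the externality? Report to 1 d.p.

tax = $32.4 per unit

Social marginal cost = private MC + MEC = 17.9 + 3.3q.
Set SMC = demand: 17.9 + 3.3q = 239.2 - 2.2q → q* = 40.2364.
The Pigouvian tax equals MEC at q*: 8.3 + 0.6×40.2364 = 32.4418.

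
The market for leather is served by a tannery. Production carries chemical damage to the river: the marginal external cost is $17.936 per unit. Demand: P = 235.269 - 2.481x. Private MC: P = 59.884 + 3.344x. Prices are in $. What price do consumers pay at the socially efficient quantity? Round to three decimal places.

P = $168.208

Social marginal cost = private MC + MEC = 77.820 + 3.344x.
Set SMC = demand: 77.820 + 3.344x = 235.269 - 2.481x → x* = 27.0299.
Consumer price on the demand curve at x*: 235.269 − 2.481×27.0299 = 168.2078.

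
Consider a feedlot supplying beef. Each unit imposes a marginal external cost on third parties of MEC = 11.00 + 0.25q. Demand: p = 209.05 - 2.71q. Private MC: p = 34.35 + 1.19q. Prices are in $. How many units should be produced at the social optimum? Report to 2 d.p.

q* = 39.45

Social marginal cost = private MC + MEC = 45.35 + 1.44q.
Set SMC = demand: 45.35 + 1.44q = 209.05 - 2.71q → q* = 39.4458.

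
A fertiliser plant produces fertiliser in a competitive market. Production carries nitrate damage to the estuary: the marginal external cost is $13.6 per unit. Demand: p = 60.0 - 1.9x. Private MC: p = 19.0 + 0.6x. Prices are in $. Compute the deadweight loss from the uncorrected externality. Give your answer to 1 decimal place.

DWL = $37.0

Market equilibrium (private): 19.0 + 0.6x = 60.0 - 1.9x → x_m = 16.4000.
Social marginal cost = private MC + MEC = 32.6 + 0.6x.
Set SMC = demand: 32.6 + 0.6x = 60.0 - 1.9x → x* = 10.9600.
The loss is the area between SMC and demand from x* to x_m; with linear curves that's a triangle of height MEC(x_m).
DWL = ½ × 5.4400 × 13.6000 = 36.9920.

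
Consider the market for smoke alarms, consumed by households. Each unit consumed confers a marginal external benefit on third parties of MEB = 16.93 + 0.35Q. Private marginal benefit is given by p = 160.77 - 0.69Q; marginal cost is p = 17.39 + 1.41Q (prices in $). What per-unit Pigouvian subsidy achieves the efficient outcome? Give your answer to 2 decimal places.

subsidy = $48.99 per unit

Social marginal benefit = demand + MEB = 177.70 - 0.34Q.
Set SMB = MC: 177.70 - 0.34Q = 17.39 + 1.41Q → Q* = 91.6057.
The Pigouvian subsidy equals MEB at Q*: 16.93 + 0.35×91.6057 = 48.9920.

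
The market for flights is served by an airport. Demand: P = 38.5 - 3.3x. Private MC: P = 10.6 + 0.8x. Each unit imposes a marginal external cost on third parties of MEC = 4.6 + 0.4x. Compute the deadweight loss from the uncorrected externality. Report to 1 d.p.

Market equilibrium (private): 10.6 + 0.8x = 38.5 - 3.3x → x_m = 6.8049.
Social marginal cost = private MC + MEC = 15.2 + 1.2x.
Set SMC = demand: 15.2 + 1.2x = 38.5 - 3.3x → x* = 5.1778.
Between x* and x_m the wedge SMC − demand runs linearly from 0 to MEC(x_m), so the loss is a triangle.
DWL = ½ × 1.6271 × 7.3220 = 5.9568.

DWL = 6.0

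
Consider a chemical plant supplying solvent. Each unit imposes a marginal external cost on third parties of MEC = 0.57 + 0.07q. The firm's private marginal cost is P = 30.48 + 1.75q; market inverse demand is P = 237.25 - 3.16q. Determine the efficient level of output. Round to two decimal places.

q* = 41.41

Social marginal cost = private MC + MEC = 31.05 + 1.82q.
Set SMC = demand: 31.05 + 1.82q = 237.25 - 3.16q → q* = 41.4056.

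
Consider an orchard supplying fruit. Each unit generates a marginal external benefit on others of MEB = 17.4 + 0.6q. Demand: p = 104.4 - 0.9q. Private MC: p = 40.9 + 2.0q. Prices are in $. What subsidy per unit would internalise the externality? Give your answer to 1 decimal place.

Social marginal cost = private MC − MEB = 23.5 + 1.4q.
Set SMC = demand: 23.5 + 1.4q = 104.4 - 0.9q → q* = 35.1739.
The Pigouvian subsidy equals MEB at q*: 17.4 + 0.6×35.1739 = 38.5043.

subsidy = $38.5 per unit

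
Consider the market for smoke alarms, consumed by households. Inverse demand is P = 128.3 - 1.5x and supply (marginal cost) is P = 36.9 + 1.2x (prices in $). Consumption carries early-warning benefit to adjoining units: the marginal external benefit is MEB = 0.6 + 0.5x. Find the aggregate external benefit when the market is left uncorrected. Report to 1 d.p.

$306.8

Market equilibrium (private): 36.9 + 1.2x = 128.3 - 1.5x → x_m = 33.8519.
Total external benefit = ∫₀^{x_m} (0.6 + 0.5x) dx = 0.6×33.8519 + ½×0.5×33.8519² = 306.7989.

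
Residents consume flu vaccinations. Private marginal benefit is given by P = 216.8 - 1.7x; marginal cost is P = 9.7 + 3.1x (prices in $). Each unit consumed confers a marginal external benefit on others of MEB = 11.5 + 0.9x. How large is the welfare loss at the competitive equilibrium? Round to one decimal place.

Market equilibrium (private): 9.7 + 3.1x = 216.8 - 1.7x → x_m = 43.1458.
Social marginal benefit = demand + MEB = 228.3 - 0.8x.
Set SMB = MC: 228.3 - 0.8x = 9.7 + 3.1x → x* = 56.0513.
The welfare-loss triangle has base |x_m − x*| and height MEB(x_m) (the vertical gap between SMB and MC is zero at x* and MEB at x_m).
DWL = ½ × 12.9055 × 50.3313 = 324.7753.

DWL = $324.8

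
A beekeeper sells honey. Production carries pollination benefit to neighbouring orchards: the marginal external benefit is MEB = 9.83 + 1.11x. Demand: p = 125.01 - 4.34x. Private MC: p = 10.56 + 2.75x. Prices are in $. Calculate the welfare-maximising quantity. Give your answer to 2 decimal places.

Social marginal cost = private MC − MEB = 0.73 + 1.64x.
Set SMC = demand: 0.73 + 1.64x = 125.01 - 4.34x → x* = 20.7826.

x* = 20.78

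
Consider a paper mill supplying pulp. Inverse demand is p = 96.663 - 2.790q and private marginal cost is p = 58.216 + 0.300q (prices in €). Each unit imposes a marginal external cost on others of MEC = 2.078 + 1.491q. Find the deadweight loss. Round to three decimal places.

DWL = €46.451

Market equilibrium (private): 58.216 + 0.300q = 96.663 - 2.790q → q_m = 12.4424.
Social marginal cost = private MC + MEC = 60.294 + 1.791q.
Set SMC = demand: 60.294 + 1.791q = 96.663 - 2.790q → q* = 7.9391.
The loss is the area between SMC and demand from q* to q_m; with linear curves that's a triangle of height MEC(q_m).
DWL = ½ × 4.5033 × 20.6296 = 46.4506.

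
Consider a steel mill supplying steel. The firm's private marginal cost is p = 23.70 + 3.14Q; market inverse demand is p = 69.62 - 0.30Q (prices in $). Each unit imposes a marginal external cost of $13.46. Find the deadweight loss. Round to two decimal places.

Market equilibrium (private): 23.70 + 3.14Q = 69.62 - 0.30Q → Q_m = 13.3488.
Social marginal cost = private MC + MEC = 37.16 + 3.14Q.
Set SMC = demand: 37.16 + 3.14Q = 69.62 - 0.30Q → Q* = 9.4360.
The loss is the area between SMC and demand from Q* to Q_m; with linear curves that's a triangle of height MEC(Q_m).
DWL = ½ × 3.9128 × 13.4600 = 26.3331.

DWL = $26.33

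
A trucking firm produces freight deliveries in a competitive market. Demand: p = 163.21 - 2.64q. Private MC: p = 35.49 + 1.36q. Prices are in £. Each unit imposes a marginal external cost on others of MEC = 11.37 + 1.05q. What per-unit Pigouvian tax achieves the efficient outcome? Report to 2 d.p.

tax = £35.56 per unit

Social marginal cost = private MC + MEC = 46.86 + 2.41q.
Set SMC = demand: 46.86 + 2.41q = 163.21 - 2.64q → q* = 23.0396.
The Pigouvian tax equals MEC at q*: 11.37 + 1.05×23.0396 = 35.5616.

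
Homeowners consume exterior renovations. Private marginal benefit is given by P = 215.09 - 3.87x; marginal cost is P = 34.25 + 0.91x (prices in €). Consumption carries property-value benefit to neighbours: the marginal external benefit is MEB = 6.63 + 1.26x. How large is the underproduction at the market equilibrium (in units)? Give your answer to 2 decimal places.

15.43 units

Market equilibrium (private): 34.25 + 0.91x = 215.09 - 3.87x → x_m = 37.8326.
Social marginal benefit = demand + MEB = 221.72 - 2.61x.
Set SMB = MC: 221.72 - 2.61x = 34.25 + 0.91x → x* = 53.2585.
Gap = |37.8326 − 53.2585| = 15.4259.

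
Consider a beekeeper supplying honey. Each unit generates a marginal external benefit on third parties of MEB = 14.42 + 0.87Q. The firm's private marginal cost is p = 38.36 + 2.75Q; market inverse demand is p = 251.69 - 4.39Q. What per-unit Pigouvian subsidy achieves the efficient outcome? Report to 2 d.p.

subsidy = 46.02 per unit

Social marginal cost = private MC − MEB = 23.94 + 1.88Q.
Set SMC = demand: 23.94 + 1.88Q = 251.69 - 4.39Q → Q* = 36.3238.
The Pigouvian subsidy equals MEB at Q*: 14.42 + 0.87×36.3238 = 46.0217.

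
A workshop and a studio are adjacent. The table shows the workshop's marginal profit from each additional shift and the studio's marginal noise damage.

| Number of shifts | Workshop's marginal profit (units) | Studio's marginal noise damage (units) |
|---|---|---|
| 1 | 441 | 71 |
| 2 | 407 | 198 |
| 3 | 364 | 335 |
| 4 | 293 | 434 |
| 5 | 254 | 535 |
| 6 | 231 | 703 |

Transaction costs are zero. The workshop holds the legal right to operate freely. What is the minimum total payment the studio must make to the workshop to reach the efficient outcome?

Left alone the workshop would choose level 6 (marginal profit stays positive).
Efficient level: k* = 3 (marginal profit ≥ marginal noise damage through 3).
The studio must at least cover the workshop's forgone profit from cutting 6→3: 293 + 254 + 231 = 778.

778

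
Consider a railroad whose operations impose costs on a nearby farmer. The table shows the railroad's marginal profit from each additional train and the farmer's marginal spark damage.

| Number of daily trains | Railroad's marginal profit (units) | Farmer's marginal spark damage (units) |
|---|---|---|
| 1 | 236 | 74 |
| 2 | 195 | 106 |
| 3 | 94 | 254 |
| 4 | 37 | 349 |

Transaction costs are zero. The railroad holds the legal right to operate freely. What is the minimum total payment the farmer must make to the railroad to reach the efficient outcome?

131

Left alone the railroad would choose level 4 (marginal profit stays positive).
Efficient level: k* = 2 (marginal profit ≥ marginal spark damage through 2).
The farmer must at least cover the railroad's forgone profit from cutting 4→2: 94 + 37 = 131.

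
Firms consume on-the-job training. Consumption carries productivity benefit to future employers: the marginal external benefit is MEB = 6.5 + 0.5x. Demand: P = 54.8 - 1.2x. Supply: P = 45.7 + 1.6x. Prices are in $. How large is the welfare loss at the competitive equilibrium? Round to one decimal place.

DWL = $14.4

Market equilibrium (private): 45.7 + 1.6x = 54.8 - 1.2x → x_m = 3.2500.
Social marginal benefit = demand + MEB = 61.3 - 0.7x.
Set SMB = MC: 61.3 - 0.7x = 45.7 + 1.6x → x* = 6.7826.
The welfare-loss triangle has base |x_m − x*| and height MEB(x_m) (the vertical gap between SMB and MC is zero at x* and MEB at x_m).
DWL = ½ × 3.5326 × 8.1250 = 14.3512.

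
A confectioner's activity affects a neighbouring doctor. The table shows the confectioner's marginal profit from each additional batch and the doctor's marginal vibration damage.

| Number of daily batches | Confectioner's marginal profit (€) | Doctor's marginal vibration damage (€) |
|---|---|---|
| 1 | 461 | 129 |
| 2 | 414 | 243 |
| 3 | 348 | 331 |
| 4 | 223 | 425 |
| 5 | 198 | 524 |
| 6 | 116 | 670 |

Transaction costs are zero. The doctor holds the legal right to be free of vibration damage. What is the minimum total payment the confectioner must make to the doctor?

€703

Efficient level: marginal profit ≥ marginal vibration damage through level 3, so k* = 3.
With the doctor holding the right, the confectioner must at least compensate total damage at k*: 129 + 243 + 331 = 703.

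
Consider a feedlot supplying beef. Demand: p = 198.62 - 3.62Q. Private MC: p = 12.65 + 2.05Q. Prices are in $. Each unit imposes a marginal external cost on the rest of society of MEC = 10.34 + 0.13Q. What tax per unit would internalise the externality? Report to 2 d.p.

Social marginal cost = private MC + MEC = 22.99 + 2.18Q.
Set SMC = demand: 22.99 + 2.18Q = 198.62 - 3.62Q → Q* = 30.2810.
The Pigouvian tax equals MEC at Q*: 10.34 + 0.13×30.2810 = 14.2765.

tax = $14.28 per unit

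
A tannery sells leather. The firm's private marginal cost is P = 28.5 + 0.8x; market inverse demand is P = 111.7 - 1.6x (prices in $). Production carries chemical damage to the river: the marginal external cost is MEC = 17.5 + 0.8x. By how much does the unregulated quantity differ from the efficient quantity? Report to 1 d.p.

14.1 units

Market equilibrium (private): 28.5 + 0.8x = 111.7 - 1.6x → x_m = 34.6667.
Social marginal cost = private MC + MEC = 46.0 + 1.6x.
Set SMC = demand: 46.0 + 1.6x = 111.7 - 1.6x → x* = 20.5313.
Gap = |34.6667 − 20.5313| = 14.1354.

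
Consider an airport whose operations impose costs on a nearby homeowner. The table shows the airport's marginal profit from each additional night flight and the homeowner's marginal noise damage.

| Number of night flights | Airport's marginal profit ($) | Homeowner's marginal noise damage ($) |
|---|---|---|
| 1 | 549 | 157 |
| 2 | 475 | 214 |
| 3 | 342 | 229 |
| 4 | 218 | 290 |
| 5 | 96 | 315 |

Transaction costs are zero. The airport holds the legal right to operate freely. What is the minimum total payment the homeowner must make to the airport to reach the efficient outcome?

$314

Left alone the airport would choose level 5 (marginal profit stays positive).
Efficient level: k* = 3 (marginal profit ≥ marginal noise damage through 3).
The homeowner must at least cover the airport's forgone profit from cutting 5→3: 218 + 96 = 314.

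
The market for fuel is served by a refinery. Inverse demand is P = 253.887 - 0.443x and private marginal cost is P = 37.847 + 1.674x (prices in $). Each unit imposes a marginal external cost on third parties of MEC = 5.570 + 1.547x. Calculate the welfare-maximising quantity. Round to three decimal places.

Social marginal cost = private MC + MEC = 43.417 + 3.221x.
Set SMC = demand: 43.417 + 3.221x = 253.887 - 0.443x → x* = 57.4427.

x* = 57.443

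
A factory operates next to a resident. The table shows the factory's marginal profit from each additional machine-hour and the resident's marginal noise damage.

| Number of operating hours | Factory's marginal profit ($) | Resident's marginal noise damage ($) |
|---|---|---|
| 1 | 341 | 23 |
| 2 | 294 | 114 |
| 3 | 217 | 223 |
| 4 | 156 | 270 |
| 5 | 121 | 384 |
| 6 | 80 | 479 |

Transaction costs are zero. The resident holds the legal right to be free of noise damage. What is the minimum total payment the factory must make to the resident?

$137

Efficient level: marginal profit ≥ marginal noise damage through level 2, so k* = 2.
With the resident holding the right, the factory must at least compensate total damage at k*: 23 + 114 = 137.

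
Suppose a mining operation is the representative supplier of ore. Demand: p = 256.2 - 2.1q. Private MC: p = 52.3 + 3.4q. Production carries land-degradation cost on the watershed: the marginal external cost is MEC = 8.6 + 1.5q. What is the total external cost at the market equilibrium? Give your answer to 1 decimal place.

1349.6

Market equilibrium (private): 52.3 + 3.4q = 256.2 - 2.1q → q_m = 37.0727.
Total external cost = ∫₀^{q_m} (8.6 + 1.5q) dq = 8.6×37.0727 + ½×1.5×37.0727² = 1349.6140.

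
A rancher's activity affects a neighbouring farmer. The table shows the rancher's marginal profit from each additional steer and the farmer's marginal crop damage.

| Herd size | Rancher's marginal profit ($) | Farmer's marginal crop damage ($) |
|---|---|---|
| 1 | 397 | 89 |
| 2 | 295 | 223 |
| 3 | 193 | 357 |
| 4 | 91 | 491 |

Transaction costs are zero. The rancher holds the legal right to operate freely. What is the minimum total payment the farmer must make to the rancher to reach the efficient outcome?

Left alone the rancher would choose level 4 (marginal profit stays positive).
Efficient level: k* = 2 (marginal profit ≥ marginal crop damage through 2).
The farmer must at least cover the rancher's forgone profit from cutting 4→2: 193 + 91 = 284.

$284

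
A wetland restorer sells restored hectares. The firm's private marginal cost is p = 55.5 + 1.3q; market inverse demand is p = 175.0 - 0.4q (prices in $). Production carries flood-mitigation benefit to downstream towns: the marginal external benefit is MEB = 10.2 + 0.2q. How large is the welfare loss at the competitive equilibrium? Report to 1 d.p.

DWL = $196.2

Market equilibrium (private): 55.5 + 1.3q = 175.0 - 0.4q → q_m = 70.2941.
Social marginal cost = private MC − MEB = 45.3 + 1.1q.
Set SMC = demand: 45.3 + 1.1q = 175.0 - 0.4q → q* = 86.4667.
The welfare-loss triangle has base |q_m − q*| and height MEB(q_m) (the vertical gap between SMC and demand is zero at q* and MEB at q_m).
DWL = ½ × 16.1726 × 24.2588 = 196.1639.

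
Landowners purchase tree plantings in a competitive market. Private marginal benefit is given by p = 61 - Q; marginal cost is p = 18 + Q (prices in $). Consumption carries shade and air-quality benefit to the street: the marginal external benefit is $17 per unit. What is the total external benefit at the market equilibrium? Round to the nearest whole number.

Market equilibrium (private): 18 + Q = 61 - Q → Q_m = 21.5000.
Total external benefit = MEB × Q_m = 17 × 21.5000 = 365.5000.

$366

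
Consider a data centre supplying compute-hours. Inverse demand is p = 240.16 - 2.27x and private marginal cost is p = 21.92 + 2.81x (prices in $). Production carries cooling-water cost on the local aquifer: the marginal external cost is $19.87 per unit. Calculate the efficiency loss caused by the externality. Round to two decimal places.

Market equilibrium (private): 21.92 + 2.81x = 240.16 - 2.27x → x_m = 42.9606.
Social marginal cost = private MC + MEC = 41.79 + 2.81x.
Set SMC = demand: 41.79 + 2.81x = 240.16 - 2.27x → x* = 39.0492.
The welfare-loss triangle has base |x_m − x*| and height MEC(x_m) (the vertical gap between SMC and demand is zero at x* and MEC at x_m).
DWL = ½ × 3.9114 × 19.8700 = 38.8598.

DWL = $38.86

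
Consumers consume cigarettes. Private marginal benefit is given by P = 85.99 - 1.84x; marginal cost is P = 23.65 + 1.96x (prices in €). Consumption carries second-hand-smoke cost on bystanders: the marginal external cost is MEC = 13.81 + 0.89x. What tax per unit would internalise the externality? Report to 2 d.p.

tax = €23.02 per unit

Social marginal benefit = demand − MEC = 72.18 - 2.73x.
Set SMB = MC: 72.18 - 2.73x = 23.65 + 1.96x → x* = 10.3475.
The Pigouvian tax equals MEC at x*: 13.81 + 0.89×10.3475 = 23.0193.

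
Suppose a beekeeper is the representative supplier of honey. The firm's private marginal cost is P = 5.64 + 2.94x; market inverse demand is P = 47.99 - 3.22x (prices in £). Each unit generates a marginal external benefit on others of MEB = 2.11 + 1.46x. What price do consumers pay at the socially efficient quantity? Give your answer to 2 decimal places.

Social marginal cost = private MC − MEB = 3.53 + 1.48x.
Set SMC = demand: 3.53 + 1.48x = 47.99 - 3.22x → x* = 9.4596.
Consumer price on the demand curve at x*: 47.99 − 3.22×9.4596 = 17.5301.

P = £17.53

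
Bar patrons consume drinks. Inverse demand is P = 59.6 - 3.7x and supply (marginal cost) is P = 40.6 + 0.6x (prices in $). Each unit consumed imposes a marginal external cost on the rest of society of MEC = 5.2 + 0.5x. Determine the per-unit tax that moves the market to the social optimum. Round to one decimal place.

Social marginal benefit = demand − MEC = 54.4 - 4.2x.
Set SMB = MC: 54.4 - 4.2x = 40.6 + 0.6x → x* = 2.8750.
The Pigouvian tax equals MEC at x*: 5.2 + 0.5×2.8750 = 6.6375.

tax = $6.6 per unit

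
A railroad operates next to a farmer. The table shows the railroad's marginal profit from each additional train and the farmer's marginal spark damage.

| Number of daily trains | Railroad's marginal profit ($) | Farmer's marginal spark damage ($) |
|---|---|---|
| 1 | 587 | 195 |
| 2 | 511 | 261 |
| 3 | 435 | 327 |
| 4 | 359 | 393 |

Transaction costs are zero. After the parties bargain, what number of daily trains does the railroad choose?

Bargaining reaches the level where marginal profit last exceeds marginal spark damage.
That holds through level 3 (435 ≥ 327) but not at 4 (359 < 393).

3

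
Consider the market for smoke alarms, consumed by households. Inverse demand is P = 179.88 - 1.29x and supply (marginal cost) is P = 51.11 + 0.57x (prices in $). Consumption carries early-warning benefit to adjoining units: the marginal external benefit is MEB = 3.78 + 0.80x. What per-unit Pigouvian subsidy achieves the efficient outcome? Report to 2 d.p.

subsidy = $103.82 per unit

Social marginal benefit = demand + MEB = 183.66 - 0.49x.
Set SMB = MC: 183.66 - 0.49x = 51.11 + 0.57x → x* = 125.0472.
The Pigouvian subsidy equals MEB at x*: 3.78 + 0.80×125.0472 = 103.8178.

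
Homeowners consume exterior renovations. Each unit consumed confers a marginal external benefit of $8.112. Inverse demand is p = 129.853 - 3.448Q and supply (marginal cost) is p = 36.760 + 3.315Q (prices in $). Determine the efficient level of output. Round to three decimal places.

Q* = 14.965

Social marginal benefit = demand + MEB = 137.965 - 3.448Q.
Set SMB = MC: 137.965 - 3.448Q = 36.760 + 3.315Q → Q* = 14.9645.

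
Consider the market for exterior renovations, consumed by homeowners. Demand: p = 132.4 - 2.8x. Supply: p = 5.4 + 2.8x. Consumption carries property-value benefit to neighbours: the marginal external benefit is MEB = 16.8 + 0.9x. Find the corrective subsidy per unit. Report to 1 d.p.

Social marginal benefit = demand + MEB = 149.2 - 1.9x.
Set SMB = MC: 149.2 - 1.9x = 5.4 + 2.8x → x* = 30.5957.
The Pigouvian subsidy equals MEB at x*: 16.8 + 0.9×30.5957 = 44.3361.

subsidy = 44.3 per unit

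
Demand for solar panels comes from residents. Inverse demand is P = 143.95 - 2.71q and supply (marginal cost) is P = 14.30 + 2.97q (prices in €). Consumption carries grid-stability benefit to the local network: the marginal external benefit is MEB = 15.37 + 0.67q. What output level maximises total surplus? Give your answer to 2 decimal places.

q* = 28.95

Social marginal benefit = demand + MEB = 159.32 - 2.04q.
Set SMB = MC: 159.32 - 2.04q = 14.30 + 2.97q → q* = 28.9461.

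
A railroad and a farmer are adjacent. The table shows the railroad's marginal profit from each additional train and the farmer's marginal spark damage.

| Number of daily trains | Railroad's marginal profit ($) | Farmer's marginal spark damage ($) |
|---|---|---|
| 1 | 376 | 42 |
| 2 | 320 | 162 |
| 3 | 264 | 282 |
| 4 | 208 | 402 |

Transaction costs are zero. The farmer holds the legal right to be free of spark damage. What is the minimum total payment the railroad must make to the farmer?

Efficient level: marginal profit ≥ marginal spark damage through level 2, so k* = 2.
With the farmer holding the right, the railroad must at least compensate total damage at k*: 42 + 162 = 204.

$204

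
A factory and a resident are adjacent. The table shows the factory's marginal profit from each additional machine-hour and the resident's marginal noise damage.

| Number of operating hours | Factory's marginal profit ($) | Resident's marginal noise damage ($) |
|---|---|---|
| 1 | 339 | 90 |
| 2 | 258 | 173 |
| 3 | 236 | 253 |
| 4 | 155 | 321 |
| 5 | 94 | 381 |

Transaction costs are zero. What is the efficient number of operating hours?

Bargaining reaches the level where marginal profit last exceeds marginal noise damage.
That holds through level 2 (258 ≥ 173) but not at 3 (236 < 253).

2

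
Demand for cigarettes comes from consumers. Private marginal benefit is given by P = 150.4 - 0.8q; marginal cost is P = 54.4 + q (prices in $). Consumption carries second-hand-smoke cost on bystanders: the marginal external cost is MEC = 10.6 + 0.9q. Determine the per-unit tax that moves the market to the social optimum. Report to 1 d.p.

Social marginal benefit = demand − MEC = 139.8 - 1.7q.
Set SMB = MC: 139.8 - 1.7q = 54.4 + q → q* = 31.6296.
The Pigouvian tax equals MEC at q*: 10.6 + 0.9×31.6296 = 39.0666.

tax = $39.1 per unit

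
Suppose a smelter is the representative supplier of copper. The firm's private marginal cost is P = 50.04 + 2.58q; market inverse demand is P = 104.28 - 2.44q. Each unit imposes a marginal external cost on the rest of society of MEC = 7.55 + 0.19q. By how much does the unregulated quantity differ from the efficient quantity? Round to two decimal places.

1.84 units

Market equilibrium (private): 50.04 + 2.58q = 104.28 - 2.44q → q_m = 10.8048.
Social marginal cost = private MC + MEC = 57.59 + 2.77q.
Set SMC = demand: 57.59 + 2.77q = 104.28 - 2.44q → q* = 8.9616.
Gap = |10.8048 − 8.9616| = 1.8432.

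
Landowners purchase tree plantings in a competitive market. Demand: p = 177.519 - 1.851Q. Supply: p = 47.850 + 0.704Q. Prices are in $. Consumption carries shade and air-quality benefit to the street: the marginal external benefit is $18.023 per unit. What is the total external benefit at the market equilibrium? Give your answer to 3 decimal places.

$914.687

Market equilibrium (private): 47.850 + 0.704Q = 177.519 - 1.851Q → Q_m = 50.7511.
Total external benefit = MEB × Q_m = 18.023 × 50.7511 = 914.6871.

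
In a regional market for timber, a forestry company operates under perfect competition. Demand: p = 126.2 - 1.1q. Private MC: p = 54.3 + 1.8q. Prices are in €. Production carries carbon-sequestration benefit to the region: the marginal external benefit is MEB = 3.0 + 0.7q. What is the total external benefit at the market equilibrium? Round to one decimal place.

€289.5

Market equilibrium (private): 54.3 + 1.8q = 126.2 - 1.1q → q_m = 24.7931.
Total external benefit = ∫₀^{q_m} (3.0 + 0.7q) dq = 3.0×24.7931 + ½×0.7×24.7931² = 289.5235.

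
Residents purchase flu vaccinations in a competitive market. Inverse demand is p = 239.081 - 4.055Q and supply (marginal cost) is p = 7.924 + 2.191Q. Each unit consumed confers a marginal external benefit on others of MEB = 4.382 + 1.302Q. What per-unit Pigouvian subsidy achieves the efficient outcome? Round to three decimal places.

Social marginal benefit = demand + MEB = 243.463 - 2.753Q.
Set SMB = MC: 243.463 - 2.753Q = 7.924 + 2.191Q → Q* = 47.6414.
The Pigouvian subsidy equals MEB at Q*: 4.382 + 1.302×47.6414 = 66.4111.

subsidy = 66.411 per unit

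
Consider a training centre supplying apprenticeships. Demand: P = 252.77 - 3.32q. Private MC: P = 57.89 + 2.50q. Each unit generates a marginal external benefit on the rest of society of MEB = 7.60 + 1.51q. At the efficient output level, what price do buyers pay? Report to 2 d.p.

Social marginal cost = private MC − MEB = 50.29 + 0.99q.
Set SMC = demand: 50.29 + 0.99q = 252.77 - 3.32q → q* = 46.9791.
Consumer price on the demand curve at q*: 252.77 − 3.32×46.9791 = 96.7994.

P = 96.80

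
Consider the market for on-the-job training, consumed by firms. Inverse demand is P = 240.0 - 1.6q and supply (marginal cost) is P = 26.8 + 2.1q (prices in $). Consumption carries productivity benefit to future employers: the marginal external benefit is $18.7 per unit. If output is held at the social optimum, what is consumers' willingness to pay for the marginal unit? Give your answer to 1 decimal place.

Social marginal benefit = demand + MEB = 258.7 - 1.6q.
Set SMB = MC: 258.7 - 1.6q = 26.8 + 2.1q → q* = 62.6757.
Consumer price on the demand curve at q*: 240.0 − 1.6×62.6757 = 139.7189.

P = $139.7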